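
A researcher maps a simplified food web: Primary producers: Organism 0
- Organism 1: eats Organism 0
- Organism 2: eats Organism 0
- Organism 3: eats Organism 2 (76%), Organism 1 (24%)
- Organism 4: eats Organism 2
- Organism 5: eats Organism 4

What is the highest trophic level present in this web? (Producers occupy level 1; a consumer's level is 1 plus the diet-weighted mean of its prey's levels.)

Organism 1: 1 + 1 = 2
Organism 2: 1 + 1 = 2
Organism 3: 1 + (0.76×2 + 0.24×2) = 3
Organism 4: 1 + 2 = 3
Organism 5: 1 + 3 = 4

4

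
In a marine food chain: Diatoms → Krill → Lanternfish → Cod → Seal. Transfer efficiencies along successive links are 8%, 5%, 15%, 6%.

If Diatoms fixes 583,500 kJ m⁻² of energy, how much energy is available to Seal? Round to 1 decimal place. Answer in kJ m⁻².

21.0 kJ m⁻²

Krill: 583500 × 0.08 = 46680 kJ m⁻²
Lanternfish: 46680 × 0.05 = 2334 kJ m⁻²
Cod: 2334 × 0.15 = 350.1 kJ m⁻²
Seal: 350.1 × 0.06 = 21.006 kJ m⁻²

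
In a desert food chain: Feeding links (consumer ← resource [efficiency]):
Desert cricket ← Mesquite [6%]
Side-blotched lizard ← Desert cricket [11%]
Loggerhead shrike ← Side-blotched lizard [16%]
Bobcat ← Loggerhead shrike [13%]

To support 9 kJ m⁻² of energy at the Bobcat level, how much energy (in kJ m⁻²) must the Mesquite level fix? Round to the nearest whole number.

Cumulative transfer efficiency: 0.06 × 0.11 × 0.16 × 0.13 = 0.00013728
Mesquite energy = 9 / 0.00013728 = 65559 kJ m⁻²

65559 kJ m⁻²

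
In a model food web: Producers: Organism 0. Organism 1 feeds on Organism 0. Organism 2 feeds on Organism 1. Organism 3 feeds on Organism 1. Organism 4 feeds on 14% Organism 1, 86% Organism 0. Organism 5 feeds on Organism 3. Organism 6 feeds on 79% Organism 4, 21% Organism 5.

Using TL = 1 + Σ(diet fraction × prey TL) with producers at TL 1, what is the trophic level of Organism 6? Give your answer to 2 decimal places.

3.53

Organism 1: 1 + 1 = 2
Organism 2: 1 + 2 = 3
Organism 3: 1 + 2 = 3
Organism 4: 1 + (0.14×2 + 0.86×1) = 2.14
Organism 5: 1 + 3 = 4
Organism 6: 1 + (0.79×2.14 + 0.21×4) = 3.5306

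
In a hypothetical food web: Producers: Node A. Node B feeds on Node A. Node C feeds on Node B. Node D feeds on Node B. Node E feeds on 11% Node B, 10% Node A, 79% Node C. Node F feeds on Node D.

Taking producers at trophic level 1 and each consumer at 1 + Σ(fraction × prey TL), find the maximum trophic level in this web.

Node B: 1 + 1 = 2
Node C: 1 + 2 = 3
Node D: 1 + 2 = 3
Node E: 1 + (0.11×2 + 0.1×1 + 0.79×3) = 3.69
Node F: 1 + 3 = 4

4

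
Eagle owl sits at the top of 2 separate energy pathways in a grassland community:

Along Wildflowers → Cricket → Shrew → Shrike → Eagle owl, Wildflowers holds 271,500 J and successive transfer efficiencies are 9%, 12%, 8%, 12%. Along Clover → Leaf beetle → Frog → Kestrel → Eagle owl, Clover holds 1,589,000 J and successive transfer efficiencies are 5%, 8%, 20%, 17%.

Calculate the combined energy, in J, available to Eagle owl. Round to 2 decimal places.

Via Wildflowers: 271500 × 0.09 × 0.12 × 0.08 × 0.12 = 28.14912 J
Via Clover: 1589000 × 0.05 × 0.08 × 0.2 × 0.17 = 216.104 J
Total at Eagle owl: 28.14912 + 216.104 = 244.25312 J

244.25 J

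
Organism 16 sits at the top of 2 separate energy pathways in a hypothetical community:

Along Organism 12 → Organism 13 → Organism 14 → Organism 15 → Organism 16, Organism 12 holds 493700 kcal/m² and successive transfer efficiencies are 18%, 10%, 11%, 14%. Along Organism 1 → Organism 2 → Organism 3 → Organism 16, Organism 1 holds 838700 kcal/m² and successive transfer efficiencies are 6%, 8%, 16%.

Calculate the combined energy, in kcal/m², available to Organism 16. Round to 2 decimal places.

Via Organism 12: 493700 × 0.18 × 0.1 × 0.11 × 0.14 = 136.85364 kcal/m²
Via Organism 1: 838700 × 0.06 × 0.08 × 0.16 = 644.1216 kcal/m²
Total at Organism 16: 136.85364 + 644.1216 = 780.97524 kcal/m²

780.98 kcal/m²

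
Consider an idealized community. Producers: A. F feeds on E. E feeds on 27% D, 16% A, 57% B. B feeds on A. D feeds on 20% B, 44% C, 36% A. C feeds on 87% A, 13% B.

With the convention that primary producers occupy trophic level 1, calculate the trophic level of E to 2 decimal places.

3.03

B: 1 + 1 = 2
C: 1 + (0.87×1 + 0.13×2) = 2.13
D: 1 + (0.2×2 + 0.44×2.13 + 0.36×1) = 2.6972
E: 1 + (0.27×2.6972 + 0.16×1 + 0.57×2) = 3.028244
F: 1 + 3.028244 = 4.028244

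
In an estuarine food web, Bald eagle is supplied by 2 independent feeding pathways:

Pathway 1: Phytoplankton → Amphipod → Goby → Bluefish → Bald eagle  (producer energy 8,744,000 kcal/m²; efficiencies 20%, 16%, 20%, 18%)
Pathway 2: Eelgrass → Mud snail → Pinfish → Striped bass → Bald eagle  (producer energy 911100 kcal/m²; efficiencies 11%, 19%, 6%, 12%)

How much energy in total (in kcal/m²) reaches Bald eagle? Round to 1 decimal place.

Pathway 1: 8744000 × 0.2 × 0.16 × 0.2 × 0.18 = 10073.088 kcal/m²
Pathway 2: 911100 × 0.11 × 0.19 × 0.06 × 0.12 = 137.102328 kcal/m²
Total at Bald eagle: 10073.088 + 137.102328 = 10210.190328 kcal/m²

10210.2 kcal/m²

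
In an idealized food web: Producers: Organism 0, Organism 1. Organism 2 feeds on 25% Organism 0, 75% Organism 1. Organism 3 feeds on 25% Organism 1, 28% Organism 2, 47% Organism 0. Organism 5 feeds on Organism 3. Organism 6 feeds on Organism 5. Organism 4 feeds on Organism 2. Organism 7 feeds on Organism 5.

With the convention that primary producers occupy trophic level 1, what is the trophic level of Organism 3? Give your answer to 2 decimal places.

2.28

Organism 2: 1 + (0.25×1 + 0.75×1) = 2
Organism 3: 1 + (0.25×1 + 0.28×2 + 0.47×1) = 2.28
Organism 4: 1 + 2 = 3
Organism 5: 1 + 2.28 = 3.28
Organism 6: 1 + 3.28 = 4.28
Organism 7: 1 + 3.28 = 4.28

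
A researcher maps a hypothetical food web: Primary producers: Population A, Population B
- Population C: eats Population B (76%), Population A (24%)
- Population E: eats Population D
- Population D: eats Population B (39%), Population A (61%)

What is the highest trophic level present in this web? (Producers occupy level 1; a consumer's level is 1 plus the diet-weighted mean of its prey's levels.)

Population C: 1 + (0.76×1 + 0.24×1) = 2
Population D: 1 + (0.39×1 + 0.61×1) = 2
Population E: 1 + 2 = 3

3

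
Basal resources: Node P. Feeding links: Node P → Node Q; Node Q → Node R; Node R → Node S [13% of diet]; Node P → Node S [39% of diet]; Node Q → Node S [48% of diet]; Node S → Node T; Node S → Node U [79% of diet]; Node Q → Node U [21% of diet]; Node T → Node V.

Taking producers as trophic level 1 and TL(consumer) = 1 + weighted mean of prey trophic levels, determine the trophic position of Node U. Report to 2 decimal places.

3.58

Node Q: 1 + 1 = 2
Node R: 1 + 2 = 3
Node S: 1 + (0.13×3 + 0.39×1 + 0.48×2) = 2.74
Node T: 1 + 2.74 = 3.74
Node U: 1 + (0.79×2.74 + 0.21×2) = 3.5846
Node V: 1 + 3.74 = 4.74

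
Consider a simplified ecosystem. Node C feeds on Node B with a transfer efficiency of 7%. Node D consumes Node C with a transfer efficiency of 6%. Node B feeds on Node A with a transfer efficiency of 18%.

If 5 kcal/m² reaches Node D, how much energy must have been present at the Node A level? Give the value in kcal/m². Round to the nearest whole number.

Cumulative transfer efficiency: 0.18 × 0.07 × 0.06 = 0.000756
Node A energy = 5 / 0.000756 = 6614 kcal/m²

6614 kcal/m²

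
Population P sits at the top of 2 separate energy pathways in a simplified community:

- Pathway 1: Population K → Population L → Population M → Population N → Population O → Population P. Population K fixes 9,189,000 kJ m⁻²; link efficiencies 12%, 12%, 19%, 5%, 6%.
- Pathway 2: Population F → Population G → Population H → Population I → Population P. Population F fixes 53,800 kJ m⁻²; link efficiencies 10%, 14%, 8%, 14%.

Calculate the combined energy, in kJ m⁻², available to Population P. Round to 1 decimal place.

83.9 kJ m⁻²

Pathway 1: 9189000 × 0.12 × 0.12 × 0.19 × 0.05 × 0.06 = 75.423312 kJ m⁻²
Pathway 2: 53800 × 0.1 × 0.14 × 0.08 × 0.14 = 8.43584 kJ m⁻²
Total at Population P: 75.423312 + 8.43584 = 83.859152 kJ m⁻²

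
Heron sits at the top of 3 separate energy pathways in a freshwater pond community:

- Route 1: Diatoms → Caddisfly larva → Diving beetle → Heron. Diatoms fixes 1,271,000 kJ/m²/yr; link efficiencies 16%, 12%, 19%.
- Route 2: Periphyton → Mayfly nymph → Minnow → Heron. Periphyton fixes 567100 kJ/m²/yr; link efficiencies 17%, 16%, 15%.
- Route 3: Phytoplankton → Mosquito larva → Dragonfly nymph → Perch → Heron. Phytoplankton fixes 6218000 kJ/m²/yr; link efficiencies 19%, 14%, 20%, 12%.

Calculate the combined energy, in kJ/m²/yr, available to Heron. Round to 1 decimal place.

Route 1: 1271000 × 0.16 × 0.12 × 0.19 = 4636.608 kJ/m²/yr
Route 2: 567100 × 0.17 × 0.16 × 0.15 = 2313.768 kJ/m²/yr
Route 3: 6218000 × 0.19 × 0.14 × 0.2 × 0.12 = 3969.5712 kJ/m²/yr
Total at Heron: 4636.608 + 2313.768 + 3969.5712 = 10919.9472 kJ/m²/yr

10919.9 kJ/m²/yr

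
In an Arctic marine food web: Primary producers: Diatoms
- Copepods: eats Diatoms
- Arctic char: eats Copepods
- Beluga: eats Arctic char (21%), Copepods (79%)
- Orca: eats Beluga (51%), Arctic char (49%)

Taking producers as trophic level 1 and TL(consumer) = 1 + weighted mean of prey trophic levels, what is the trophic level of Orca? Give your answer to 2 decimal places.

Copepods: 1 + 1 = 2
Arctic char: 1 + 2 = 3
Beluga: 1 + (0.21×3 + 0.79×2) = 3.21
Orca: 1 + (0.51×3.21 + 0.49×3) = 4.1071

4.11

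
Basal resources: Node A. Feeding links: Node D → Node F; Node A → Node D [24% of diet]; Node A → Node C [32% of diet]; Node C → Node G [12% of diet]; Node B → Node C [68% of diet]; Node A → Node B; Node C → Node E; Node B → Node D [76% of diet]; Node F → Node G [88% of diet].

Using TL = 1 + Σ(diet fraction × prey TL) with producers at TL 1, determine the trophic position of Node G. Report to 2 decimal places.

4.63

Node B: 1 + 1 = 2
Node C: 1 + (0.68×2 + 0.32×1) = 2.68
Node D: 1 + (0.24×1 + 0.76×2) = 2.76
Node E: 1 + 2.68 = 3.68
Node F: 1 + 2.76 = 3.76
Node G: 1 + (0.88×3.76 + 0.12×2.68) = 4.6304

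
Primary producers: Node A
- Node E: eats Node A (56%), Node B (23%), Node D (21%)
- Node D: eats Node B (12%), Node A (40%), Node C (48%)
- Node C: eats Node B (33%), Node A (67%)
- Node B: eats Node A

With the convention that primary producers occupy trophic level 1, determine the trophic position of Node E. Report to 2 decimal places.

Node B: 1 + 1 = 2
Node C: 1 + (0.33×2 + 0.67×1) = 2.33
Node D: 1 + (0.12×2 + 0.4×1 + 0.48×2.33) = 2.7584
Node E: 1 + (0.56×1 + 0.23×2 + 0.21×2.7584) = 2.599264

2.60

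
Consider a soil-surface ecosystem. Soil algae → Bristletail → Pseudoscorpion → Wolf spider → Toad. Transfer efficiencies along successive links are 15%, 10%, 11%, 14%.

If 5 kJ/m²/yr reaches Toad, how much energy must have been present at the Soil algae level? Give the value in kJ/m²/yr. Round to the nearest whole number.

Cumulative transfer efficiency: 0.15 × 0.1 × 0.11 × 0.14 = 0.000231
Soil algae energy = 5 / 0.000231 = 21645 kJ/m²/yr

21645 kJ/m²/yr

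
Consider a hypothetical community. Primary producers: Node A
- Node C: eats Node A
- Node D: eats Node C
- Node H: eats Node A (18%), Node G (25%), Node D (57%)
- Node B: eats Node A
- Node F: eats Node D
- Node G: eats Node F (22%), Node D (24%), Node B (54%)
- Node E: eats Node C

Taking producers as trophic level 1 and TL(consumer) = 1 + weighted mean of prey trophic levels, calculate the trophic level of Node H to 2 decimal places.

Node B: 1 + 1 = 2
Node C: 1 + 1 = 2
Node D: 1 + 2 = 3
Node E: 1 + 2 = 3
Node F: 1 + 3 = 4
Node G: 1 + (0.22×4 + 0.24×3 + 0.54×2) = 3.68
Node H: 1 + (0.18×1 + 0.25×3.68 + 0.57×3) = 3.81

3.81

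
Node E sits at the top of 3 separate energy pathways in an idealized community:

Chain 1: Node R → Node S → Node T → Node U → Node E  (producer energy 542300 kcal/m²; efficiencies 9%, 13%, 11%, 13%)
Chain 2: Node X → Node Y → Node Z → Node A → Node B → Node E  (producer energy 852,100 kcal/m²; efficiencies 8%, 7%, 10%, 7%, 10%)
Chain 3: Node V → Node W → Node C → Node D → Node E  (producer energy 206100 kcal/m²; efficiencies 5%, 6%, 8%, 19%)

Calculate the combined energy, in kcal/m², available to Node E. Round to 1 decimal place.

Chain 1: 542300 × 0.09 × 0.13 × 0.11 × 0.13 = 90.732213 kcal/m²
Chain 2: 852100 × 0.08 × 0.07 × 0.1 × 0.07 × 0.1 = 3.340232 kcal/m²
Chain 3: 206100 × 0.05 × 0.06 × 0.08 × 0.19 = 9.39816 kcal/m²
Total at Node E: 90.732213 + 3.340232 + 9.39816 = 103.470605 kcal/m²

103.5 kcal/m²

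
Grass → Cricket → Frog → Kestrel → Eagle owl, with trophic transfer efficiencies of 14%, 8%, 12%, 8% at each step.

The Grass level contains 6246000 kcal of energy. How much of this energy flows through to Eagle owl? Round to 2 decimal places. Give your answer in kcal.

671.57 kcal

Cricket: 6246000 × 0.14 = 874440 kcal
Frog: 874440 × 0.08 = 69955.2 kcal
Kestrel: 69955.2 × 0.12 = 8394.624 kcal
Eagle owl: 8394.624 × 0.08 = 671.56992 kcal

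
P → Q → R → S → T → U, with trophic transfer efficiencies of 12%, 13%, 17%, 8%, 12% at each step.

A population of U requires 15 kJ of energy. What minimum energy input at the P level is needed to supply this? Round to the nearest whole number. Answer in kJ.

589178 kJ

Cumulative transfer efficiency: 0.12 × 0.13 × 0.17 × 0.08 × 0.12 = 0.0000254592
P energy = 15 / 0.0000254592 = 589178 kJ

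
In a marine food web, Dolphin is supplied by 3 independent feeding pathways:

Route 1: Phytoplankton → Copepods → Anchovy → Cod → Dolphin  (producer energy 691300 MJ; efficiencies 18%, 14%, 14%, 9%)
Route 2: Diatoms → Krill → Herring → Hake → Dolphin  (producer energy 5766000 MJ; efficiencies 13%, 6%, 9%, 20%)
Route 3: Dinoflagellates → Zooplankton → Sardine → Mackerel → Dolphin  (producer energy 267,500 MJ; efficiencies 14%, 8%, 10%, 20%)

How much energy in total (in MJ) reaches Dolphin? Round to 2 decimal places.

Route 1: 691300 × 0.18 × 0.14 × 0.14 × 0.09 = 219.501576 MJ
Route 2: 5766000 × 0.13 × 0.06 × 0.09 × 0.2 = 809.5464 MJ
Route 3: 267500 × 0.14 × 0.08 × 0.1 × 0.2 = 59.92 MJ
Total at Dolphin: 219.501576 + 809.5464 + 59.92 = 1088.967976 MJ

1088.97 MJ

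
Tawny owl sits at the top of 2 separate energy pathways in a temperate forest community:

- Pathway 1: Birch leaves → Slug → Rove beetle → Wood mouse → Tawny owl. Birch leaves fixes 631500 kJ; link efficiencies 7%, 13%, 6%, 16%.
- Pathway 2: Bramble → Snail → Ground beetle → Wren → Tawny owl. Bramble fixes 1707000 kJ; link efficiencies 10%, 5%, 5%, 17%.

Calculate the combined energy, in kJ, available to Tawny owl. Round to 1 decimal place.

127.7 kJ

Pathway 1: 631500 × 0.07 × 0.13 × 0.06 × 0.16 = 55.16784 kJ
Pathway 2: 1707000 × 0.1 × 0.05 × 0.05 × 0.17 = 72.5475 kJ
Total at Tawny owl: 55.16784 + 72.5475 = 127.71534 kJ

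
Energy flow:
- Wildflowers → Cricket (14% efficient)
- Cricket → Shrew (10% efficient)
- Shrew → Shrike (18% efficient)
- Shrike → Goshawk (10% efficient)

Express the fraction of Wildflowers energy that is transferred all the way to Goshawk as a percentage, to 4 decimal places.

0.0252%

Product of link efficiencies: 0.14 × 0.1 × 0.18 × 0.1 = 0.000252
As a percentage: 0.000252 × 100 = 0.0252%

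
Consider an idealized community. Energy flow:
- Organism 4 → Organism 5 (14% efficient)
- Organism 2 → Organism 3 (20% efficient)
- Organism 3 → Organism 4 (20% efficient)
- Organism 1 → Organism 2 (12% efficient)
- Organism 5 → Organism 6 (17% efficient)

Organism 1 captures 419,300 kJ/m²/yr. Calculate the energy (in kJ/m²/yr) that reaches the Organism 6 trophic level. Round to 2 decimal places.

47.90 kJ/m²/yr

Organism 2: 419300 × 0.12 = 50316 kJ/m²/yr
Organism 3: 50316 × 0.2 = 10063.2 kJ/m²/yr
Organism 4: 10063.2 × 0.2 = 2012.64 kJ/m²/yr
Organism 5: 2012.64 × 0.14 = 281.7696 kJ/m²/yr
Organism 6: 281.7696 × 0.17 = 47.900832 kJ/m²/yr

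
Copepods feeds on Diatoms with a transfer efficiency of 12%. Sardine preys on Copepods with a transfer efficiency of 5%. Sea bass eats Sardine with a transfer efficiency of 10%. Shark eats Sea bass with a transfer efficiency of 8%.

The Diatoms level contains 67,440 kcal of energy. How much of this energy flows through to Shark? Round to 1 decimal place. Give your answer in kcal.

3.2 kcal

Copepods: 67440 × 0.12 = 8092.8 kcal
Sardine: 8092.8 × 0.05 = 404.64 kcal
Sea bass: 404.64 × 0.1 = 40.464 kcal
Shark: 40.464 × 0.08 = 3.23712 kcal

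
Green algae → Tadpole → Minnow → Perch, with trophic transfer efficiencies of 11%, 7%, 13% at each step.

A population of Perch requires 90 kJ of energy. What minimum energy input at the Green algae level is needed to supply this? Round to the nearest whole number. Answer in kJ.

Cumulative transfer efficiency: 0.11 × 0.07 × 0.13 = 0.001001
Green algae energy = 90 / 0.001001 = 89910 kJ

89910 kJ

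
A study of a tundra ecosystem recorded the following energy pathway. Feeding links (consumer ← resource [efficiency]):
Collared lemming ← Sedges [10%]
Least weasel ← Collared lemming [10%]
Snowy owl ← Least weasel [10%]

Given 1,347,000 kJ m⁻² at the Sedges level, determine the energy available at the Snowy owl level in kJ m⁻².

Collared lemming: 1347000 × 0.1 = 134700 kJ m⁻²
Least weasel: 134700 × 0.1 = 13470 kJ m⁻²
Snowy owl: 13470 × 0.1 = 1347 kJ m⁻²

1347 kJ m⁻²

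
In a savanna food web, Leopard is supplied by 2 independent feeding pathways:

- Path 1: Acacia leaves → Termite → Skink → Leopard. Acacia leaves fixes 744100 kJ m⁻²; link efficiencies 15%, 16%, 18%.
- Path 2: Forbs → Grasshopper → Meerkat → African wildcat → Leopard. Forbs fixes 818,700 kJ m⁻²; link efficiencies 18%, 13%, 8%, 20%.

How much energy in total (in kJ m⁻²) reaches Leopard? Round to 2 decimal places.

Path 1: 744100 × 0.15 × 0.16 × 0.18 = 3214.512 kJ m⁻²
Path 2: 818700 × 0.18 × 0.13 × 0.08 × 0.2 = 306.52128 kJ m⁻²
Total at Leopard: 3214.512 + 306.52128 = 3521.03328 kJ m⁻²

3521.03 kJ m⁻²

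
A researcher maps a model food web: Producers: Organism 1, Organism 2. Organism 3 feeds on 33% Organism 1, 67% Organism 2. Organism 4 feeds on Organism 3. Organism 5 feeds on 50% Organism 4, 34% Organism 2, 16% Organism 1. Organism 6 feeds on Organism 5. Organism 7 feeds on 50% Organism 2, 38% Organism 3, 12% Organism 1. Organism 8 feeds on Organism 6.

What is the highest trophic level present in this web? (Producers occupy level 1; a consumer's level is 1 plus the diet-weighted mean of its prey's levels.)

5

Organism 3: 1 + (0.33×1 + 0.67×1) = 2
Organism 4: 1 + 2 = 3
Organism 5: 1 + (0.5×3 + 0.34×1 + 0.16×1) = 3
Organism 6: 1 + 3 = 4
Organism 7: 1 + (0.5×1 + 0.38×2 + 0.12×1) = 2.38
Organism 8: 1 + 4 = 5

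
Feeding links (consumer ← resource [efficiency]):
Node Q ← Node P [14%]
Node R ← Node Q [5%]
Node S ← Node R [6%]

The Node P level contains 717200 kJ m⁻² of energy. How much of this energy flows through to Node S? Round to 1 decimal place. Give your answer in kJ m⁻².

301.2 kJ m⁻²

Node Q: 717200 × 0.14 = 100408 kJ m⁻²
Node R: 100408 × 0.05 = 5020.4 kJ m⁻²
Node S: 5020.4 × 0.06 = 301.224 kJ m⁻²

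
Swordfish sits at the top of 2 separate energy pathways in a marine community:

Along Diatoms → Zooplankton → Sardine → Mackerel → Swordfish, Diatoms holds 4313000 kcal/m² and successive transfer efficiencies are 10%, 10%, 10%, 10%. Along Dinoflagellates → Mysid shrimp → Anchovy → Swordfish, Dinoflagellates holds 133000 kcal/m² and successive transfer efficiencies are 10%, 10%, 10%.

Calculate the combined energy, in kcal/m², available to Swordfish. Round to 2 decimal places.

Via Diatoms: 4313000 × 0.1 × 0.1 × 0.1 × 0.1 = 431.3 kcal/m²
Via Dinoflagellates: 133000 × 0.1 × 0.1 × 0.1 = 133 kcal/m²
Total at Swordfish: 431.3 + 133 = 564.3 kcal/m²

564.30 kcal/m²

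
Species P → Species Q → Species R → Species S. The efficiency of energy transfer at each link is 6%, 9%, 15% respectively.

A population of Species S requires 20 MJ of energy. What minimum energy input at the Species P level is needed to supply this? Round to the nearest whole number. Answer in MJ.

24691 MJ

Cumulative transfer efficiency: 0.06 × 0.09 × 0.15 = 0.00081
Species P energy = 20 / 0.00081 = 24691 MJ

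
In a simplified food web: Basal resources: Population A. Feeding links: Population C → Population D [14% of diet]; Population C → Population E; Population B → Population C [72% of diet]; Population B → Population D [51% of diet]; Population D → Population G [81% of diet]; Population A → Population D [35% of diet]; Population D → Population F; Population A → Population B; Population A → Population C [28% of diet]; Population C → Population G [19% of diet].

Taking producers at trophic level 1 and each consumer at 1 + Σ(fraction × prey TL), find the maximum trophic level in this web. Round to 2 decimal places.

Population B: 1 + 1 = 2
Population C: 1 + (0.72×2 + 0.28×1) = 2.72
Population D: 1 + (0.51×2 + 0.35×1 + 0.14×2.72) = 2.7508
Population E: 1 + 2.72 = 3.72
Population F: 1 + 2.7508 = 3.7508
Population G: 1 + (0.19×2.72 + 0.81×2.7508) = 3.744948

3.75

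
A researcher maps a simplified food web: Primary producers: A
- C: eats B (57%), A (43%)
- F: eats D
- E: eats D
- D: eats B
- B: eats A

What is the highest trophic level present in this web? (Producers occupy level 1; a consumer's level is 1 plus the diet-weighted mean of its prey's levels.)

4

B: 1 + 1 = 2
C: 1 + (0.57×2 + 0.43×1) = 2.57
D: 1 + 2 = 3
E: 1 + 3 = 4
F: 1 + 3 = 4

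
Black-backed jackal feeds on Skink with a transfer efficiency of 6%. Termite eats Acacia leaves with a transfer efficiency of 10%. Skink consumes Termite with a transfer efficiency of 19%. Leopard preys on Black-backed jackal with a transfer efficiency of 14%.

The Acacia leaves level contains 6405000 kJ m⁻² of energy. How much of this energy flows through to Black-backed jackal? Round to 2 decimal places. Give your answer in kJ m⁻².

Termite: 6405000 × 0.1 = 640500 kJ m⁻²
Skink: 640500 × 0.19 = 121695 kJ m⁻²
Black-backed jackal: 121695 × 0.06 = 7301.7 kJ m⁻²

7301.70 kJ m⁻²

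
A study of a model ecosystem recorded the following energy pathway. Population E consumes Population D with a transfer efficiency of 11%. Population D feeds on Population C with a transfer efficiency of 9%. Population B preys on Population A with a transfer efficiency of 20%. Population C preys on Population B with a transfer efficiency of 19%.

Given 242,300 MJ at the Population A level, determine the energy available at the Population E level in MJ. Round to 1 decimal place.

Population B: 242300 × 0.2 = 48460 MJ
Population C: 48460 × 0.19 = 9207.4 MJ
Population D: 9207.4 × 0.09 = 828.666 MJ
Population E: 828.666 × 0.11 = 91.15326 MJ

91.2 MJ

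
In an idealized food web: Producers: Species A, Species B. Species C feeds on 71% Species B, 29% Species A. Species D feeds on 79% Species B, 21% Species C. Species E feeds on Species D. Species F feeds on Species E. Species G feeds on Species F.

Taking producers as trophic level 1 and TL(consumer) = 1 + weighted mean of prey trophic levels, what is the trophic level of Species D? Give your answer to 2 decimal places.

Species C: 1 + (0.71×1 + 0.29×1) = 2
Species D: 1 + (0.79×1 + 0.21×2) = 2.21
Species E: 1 + 2.21 = 3.21
Species F: 1 + 3.21 = 4.21
Species G: 1 + 4.21 = 5.21

2.21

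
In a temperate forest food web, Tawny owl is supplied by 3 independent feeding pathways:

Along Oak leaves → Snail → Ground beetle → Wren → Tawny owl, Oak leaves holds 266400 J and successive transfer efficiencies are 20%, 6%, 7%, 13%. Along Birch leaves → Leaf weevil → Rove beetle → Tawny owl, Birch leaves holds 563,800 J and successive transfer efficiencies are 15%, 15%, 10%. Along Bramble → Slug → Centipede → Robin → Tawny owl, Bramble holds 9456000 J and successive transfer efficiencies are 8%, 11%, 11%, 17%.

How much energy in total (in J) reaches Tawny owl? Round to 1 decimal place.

Via Oak leaves: 266400 × 0.2 × 0.06 × 0.07 × 0.13 = 29.09088 J
Via Birch leaves: 563800 × 0.15 × 0.15 × 0.1 = 1268.55 J
Via Bramble: 9456000 × 0.08 × 0.11 × 0.11 × 0.17 = 1556.07936 J
Total at Tawny owl: 29.09088 + 1268.55 + 1556.07936 = 2853.72024 J

2853.7 J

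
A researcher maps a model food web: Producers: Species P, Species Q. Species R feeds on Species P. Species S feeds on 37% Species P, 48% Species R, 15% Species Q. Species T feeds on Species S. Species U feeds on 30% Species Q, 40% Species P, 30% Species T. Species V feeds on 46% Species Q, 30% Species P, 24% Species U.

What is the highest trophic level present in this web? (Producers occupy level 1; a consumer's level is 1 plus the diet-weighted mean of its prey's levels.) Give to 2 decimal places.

Species R: 1 + 1 = 2
Species S: 1 + (0.37×1 + 0.48×2 + 0.15×1) = 2.48
Species T: 1 + 2.48 = 3.48
Species U: 1 + (0.3×1 + 0.4×1 + 0.3×3.48) = 2.744
Species V: 1 + (0.46×1 + 0.3×1 + 0.24×2.744) = 2.41856

3.48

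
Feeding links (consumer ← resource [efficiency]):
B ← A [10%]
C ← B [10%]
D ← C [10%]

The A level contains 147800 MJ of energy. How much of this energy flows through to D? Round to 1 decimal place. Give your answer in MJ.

147.8 MJ

B: 147800 × 0.1 = 14780 MJ
C: 14780 × 0.1 = 1478 MJ
D: 1478 × 0.1 = 147.8 MJ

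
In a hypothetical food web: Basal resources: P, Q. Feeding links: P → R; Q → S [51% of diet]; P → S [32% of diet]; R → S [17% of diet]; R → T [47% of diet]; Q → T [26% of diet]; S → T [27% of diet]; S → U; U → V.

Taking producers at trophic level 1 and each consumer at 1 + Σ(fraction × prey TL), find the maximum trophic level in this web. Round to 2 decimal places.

4.17

R: 1 + 1 = 2
S: 1 + (0.51×1 + 0.32×1 + 0.17×2) = 2.17
T: 1 + (0.47×2 + 0.26×1 + 0.27×2.17) = 2.7859
U: 1 + 2.17 = 3.17
V: 1 + 3.17 = 4.17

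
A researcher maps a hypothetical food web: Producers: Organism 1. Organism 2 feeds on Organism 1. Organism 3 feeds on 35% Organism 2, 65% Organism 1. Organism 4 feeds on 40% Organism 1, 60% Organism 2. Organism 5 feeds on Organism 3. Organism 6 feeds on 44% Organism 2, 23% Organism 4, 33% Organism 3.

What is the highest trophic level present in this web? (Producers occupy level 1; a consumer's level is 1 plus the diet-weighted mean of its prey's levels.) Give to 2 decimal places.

Organism 2: 1 + 1 = 2
Organism 3: 1 + (0.35×2 + 0.65×1) = 2.35
Organism 4: 1 + (0.4×1 + 0.6×2) = 2.6
Organism 5: 1 + 2.35 = 3.35
Organism 6: 1 + (0.44×2 + 0.23×2.6 + 0.33×2.35) = 3.2535

3.35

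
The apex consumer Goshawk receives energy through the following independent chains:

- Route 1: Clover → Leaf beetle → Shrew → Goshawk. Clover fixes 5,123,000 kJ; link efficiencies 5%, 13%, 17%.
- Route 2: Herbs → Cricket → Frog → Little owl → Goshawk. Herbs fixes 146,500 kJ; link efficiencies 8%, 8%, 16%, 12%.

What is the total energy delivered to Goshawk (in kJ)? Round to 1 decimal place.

5678.9 kJ

Route 1: 5123000 × 0.05 × 0.13 × 0.17 = 5660.915 kJ
Route 2: 146500 × 0.08 × 0.08 × 0.16 × 0.12 = 18.00192 kJ
Total at Goshawk: 5660.915 + 18.00192 = 5678.91692 kJ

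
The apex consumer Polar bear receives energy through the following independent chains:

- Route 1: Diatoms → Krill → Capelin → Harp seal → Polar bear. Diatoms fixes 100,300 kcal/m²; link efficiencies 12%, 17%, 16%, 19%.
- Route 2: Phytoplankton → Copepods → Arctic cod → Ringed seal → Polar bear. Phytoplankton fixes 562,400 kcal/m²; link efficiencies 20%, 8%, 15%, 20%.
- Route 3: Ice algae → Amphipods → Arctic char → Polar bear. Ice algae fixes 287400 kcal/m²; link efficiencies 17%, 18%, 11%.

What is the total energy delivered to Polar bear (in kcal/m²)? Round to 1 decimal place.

Route 1: 100300 × 0.12 × 0.17 × 0.16 × 0.19 = 62.202048 kcal/m²
Route 2: 562400 × 0.2 × 0.08 × 0.15 × 0.2 = 269.952 kcal/m²
Route 3: 287400 × 0.17 × 0.18 × 0.11 = 967.3884 kcal/m²
Total at Polar bear: 62.202048 + 269.952 + 967.3884 = 1299.542448 kcal/m²

1299.5 kcal/m²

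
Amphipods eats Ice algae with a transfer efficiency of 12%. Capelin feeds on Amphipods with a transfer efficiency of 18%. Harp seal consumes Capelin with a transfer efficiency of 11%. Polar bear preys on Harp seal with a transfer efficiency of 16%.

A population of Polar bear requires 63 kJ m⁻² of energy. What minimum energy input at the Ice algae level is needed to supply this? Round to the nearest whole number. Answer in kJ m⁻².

165720 kJ m⁻²

Cumulative transfer efficiency: 0.12 × 0.18 × 0.11 × 0.16 = 0.00038016
Ice algae energy = 63 / 0.00038016 = 165720 kJ m⁻²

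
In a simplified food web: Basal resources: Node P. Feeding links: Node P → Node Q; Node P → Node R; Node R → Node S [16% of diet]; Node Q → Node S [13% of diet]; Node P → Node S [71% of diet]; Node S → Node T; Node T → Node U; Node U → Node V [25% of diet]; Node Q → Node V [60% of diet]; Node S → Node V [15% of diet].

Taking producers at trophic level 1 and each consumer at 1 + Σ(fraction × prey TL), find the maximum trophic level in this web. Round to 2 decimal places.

Node Q: 1 + 1 = 2
Node R: 1 + 1 = 2
Node S: 1 + (0.16×2 + 0.13×2 + 0.71×1) = 2.29
Node T: 1 + 2.29 = 3.29
Node U: 1 + 3.29 = 4.29
Node V: 1 + (0.25×4.29 + 0.6×2 + 0.15×2.29) = 3.616

4.29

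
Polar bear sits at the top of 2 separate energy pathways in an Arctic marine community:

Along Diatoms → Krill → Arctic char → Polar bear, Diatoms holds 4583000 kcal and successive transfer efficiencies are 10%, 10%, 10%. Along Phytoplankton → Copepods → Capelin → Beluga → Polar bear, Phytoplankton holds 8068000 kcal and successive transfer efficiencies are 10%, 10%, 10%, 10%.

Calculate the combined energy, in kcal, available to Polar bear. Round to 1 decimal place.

5389.8 kcal

Via Diatoms: 4583000 × 0.1 × 0.1 × 0.1 = 4583 kcal
Via Phytoplankton: 8068000 × 0.1 × 0.1 × 0.1 × 0.1 = 806.8 kcal
Total at Polar bear: 4583 + 806.8 = 5389.8 kcal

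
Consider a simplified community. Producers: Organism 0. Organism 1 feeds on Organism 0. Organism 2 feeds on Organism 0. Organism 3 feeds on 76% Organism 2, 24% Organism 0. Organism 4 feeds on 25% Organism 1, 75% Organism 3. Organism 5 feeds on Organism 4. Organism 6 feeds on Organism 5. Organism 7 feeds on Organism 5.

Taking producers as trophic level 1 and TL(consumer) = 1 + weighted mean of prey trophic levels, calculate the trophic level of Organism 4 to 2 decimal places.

3.57

Organism 1: 1 + 1 = 2
Organism 2: 1 + 1 = 2
Organism 3: 1 + (0.76×2 + 0.24×1) = 2.76
Organism 4: 1 + (0.25×2 + 0.75×2.76) = 3.57
Organism 5: 1 + 3.57 = 4.57
Organism 6: 1 + 4.57 = 5.57
Organism 7: 1 + 4.57 = 5.57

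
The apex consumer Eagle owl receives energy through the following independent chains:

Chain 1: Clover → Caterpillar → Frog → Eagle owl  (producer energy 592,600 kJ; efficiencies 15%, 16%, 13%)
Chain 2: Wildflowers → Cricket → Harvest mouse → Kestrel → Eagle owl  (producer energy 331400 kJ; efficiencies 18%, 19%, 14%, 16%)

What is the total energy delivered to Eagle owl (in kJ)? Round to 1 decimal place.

2102.8 kJ

Chain 1: 592600 × 0.15 × 0.16 × 0.13 = 1848.912 kJ
Chain 2: 331400 × 0.18 × 0.19 × 0.14 × 0.16 = 253.878912 kJ
Total at Eagle owl: 1848.912 + 253.878912 = 2102.790912 kJ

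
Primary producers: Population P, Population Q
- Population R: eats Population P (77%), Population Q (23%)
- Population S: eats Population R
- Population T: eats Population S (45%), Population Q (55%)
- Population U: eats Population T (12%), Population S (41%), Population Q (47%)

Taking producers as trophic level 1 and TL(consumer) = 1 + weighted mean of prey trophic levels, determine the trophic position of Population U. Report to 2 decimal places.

Population R: 1 + (0.77×1 + 0.23×1) = 2
Population S: 1 + 2 = 3
Population T: 1 + (0.45×3 + 0.55×1) = 2.9
Population U: 1 + (0.12×2.9 + 0.41×3 + 0.47×1) = 3.048

3.05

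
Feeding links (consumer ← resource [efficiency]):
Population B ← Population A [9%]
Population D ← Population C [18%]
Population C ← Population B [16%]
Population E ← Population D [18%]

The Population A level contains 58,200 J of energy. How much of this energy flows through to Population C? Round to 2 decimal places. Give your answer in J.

838.08 J

Population B: 58200 × 0.09 = 5238 J
Population C: 5238 × 0.16 = 838.08 J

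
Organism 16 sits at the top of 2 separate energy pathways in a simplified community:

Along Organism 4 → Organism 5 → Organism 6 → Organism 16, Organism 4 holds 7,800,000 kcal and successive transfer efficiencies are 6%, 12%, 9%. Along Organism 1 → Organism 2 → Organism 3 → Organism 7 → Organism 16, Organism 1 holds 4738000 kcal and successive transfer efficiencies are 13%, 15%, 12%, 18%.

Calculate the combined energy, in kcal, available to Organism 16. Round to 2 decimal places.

Via Organism 4: 7800000 × 0.06 × 0.12 × 0.09 = 5054.4 kcal
Via Organism 1: 4738000 × 0.13 × 0.15 × 0.12 × 0.18 = 1995.6456 kcal
Total at Organism 16: 5054.4 + 1995.6456 = 7050.0456 kcal

7050.05 kcal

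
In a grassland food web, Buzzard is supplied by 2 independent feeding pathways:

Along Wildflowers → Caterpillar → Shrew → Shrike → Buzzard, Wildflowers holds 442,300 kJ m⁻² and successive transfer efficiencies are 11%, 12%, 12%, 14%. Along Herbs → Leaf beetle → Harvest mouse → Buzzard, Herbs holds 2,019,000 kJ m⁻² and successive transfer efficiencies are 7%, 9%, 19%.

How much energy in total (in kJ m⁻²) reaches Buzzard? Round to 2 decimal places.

Via Wildflowers: 442300 × 0.11 × 0.12 × 0.12 × 0.14 = 98.084448 kJ m⁻²
Via Herbs: 2019000 × 0.07 × 0.09 × 0.19 = 2416.743 kJ m⁻²
Total at Buzzard: 98.084448 + 2416.743 = 2514.827448 kJ m⁻²

2514.83 kJ m⁻²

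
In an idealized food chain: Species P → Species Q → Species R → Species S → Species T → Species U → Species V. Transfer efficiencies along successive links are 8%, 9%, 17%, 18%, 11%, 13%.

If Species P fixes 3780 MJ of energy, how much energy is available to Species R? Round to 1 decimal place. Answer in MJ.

Species Q: 3780 × 0.08 = 302.4 MJ
Species R: 302.4 × 0.09 = 27.216 MJ

27.2 MJ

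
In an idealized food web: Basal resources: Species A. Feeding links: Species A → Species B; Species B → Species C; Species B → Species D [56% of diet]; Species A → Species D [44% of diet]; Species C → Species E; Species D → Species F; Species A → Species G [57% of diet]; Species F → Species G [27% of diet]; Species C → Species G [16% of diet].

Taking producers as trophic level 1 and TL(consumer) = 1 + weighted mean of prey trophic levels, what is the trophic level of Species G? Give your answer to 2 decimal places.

Species B: 1 + 1 = 2
Species C: 1 + 2 = 3
Species D: 1 + (0.56×2 + 0.44×1) = 2.56
Species E: 1 + 3 = 4
Species F: 1 + 2.56 = 3.56
Species G: 1 + (0.57×1 + 0.27×3.56 + 0.16×3) = 3.0112

3.01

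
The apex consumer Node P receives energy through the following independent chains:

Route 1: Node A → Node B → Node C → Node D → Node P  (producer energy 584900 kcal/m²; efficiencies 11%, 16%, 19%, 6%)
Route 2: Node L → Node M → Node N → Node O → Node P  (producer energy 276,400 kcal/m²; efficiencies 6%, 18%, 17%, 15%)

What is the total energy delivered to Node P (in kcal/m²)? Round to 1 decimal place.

Route 1: 584900 × 0.11 × 0.16 × 0.19 × 0.06 = 117.354336 kcal/m²
Route 2: 276400 × 0.06 × 0.18 × 0.17 × 0.15 = 76.12056 kcal/m²
Total at Node P: 117.354336 + 76.12056 = 193.474896 kcal/m²

193.5 kcal/m²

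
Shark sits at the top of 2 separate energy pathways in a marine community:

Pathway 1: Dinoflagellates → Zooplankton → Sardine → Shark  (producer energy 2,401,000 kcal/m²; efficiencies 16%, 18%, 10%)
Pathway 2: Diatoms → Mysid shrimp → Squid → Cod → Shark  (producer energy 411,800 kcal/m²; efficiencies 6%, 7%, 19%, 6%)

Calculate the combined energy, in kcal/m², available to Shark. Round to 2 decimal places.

Pathway 1: 2401000 × 0.16 × 0.18 × 0.1 = 6914.88 kcal/m²
Pathway 2: 411800 × 0.06 × 0.07 × 0.19 × 0.06 = 19.716984 kcal/m²
Total at Shark: 6914.88 + 19.716984 = 6934.596984 kcal/m²

6934.60 kcal/m²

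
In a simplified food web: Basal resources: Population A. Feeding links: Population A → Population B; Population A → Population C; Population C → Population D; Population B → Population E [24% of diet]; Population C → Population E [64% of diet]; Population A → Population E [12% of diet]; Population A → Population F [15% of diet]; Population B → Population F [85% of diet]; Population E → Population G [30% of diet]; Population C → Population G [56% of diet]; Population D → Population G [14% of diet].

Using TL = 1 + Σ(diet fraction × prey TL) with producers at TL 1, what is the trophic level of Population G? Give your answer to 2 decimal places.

Population B: 1 + 1 = 2
Population C: 1 + 1 = 2
Population D: 1 + 2 = 3
Population E: 1 + (0.24×2 + 0.64×2 + 0.12×1) = 2.88
Population F: 1 + (0.15×1 + 0.85×2) = 2.85
Population G: 1 + (0.3×2.88 + 0.56×2 + 0.14×3) = 3.404

3.40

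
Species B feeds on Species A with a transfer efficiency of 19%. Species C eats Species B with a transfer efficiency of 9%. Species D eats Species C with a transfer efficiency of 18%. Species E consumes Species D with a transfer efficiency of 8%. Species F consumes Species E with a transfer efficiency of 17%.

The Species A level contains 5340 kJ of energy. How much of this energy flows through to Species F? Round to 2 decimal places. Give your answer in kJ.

0.22 kJ

Species B: 5340 × 0.19 = 1014.6 kJ
Species C: 1014.6 × 0.09 = 91.314 kJ
Species D: 91.314 × 0.18 = 16.43652 kJ
Species E: 16.43652 × 0.08 = 1.3149216 kJ
Species F: 1.3149216 × 0.17 = 0.223536672 kJ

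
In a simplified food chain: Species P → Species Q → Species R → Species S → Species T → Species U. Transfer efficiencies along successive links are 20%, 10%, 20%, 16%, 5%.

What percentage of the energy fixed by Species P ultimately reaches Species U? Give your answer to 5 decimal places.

0.00320%

Product of link efficiencies: 0.2 × 0.1 × 0.2 × 0.16 × 0.05 = 0.000032
As a percentage: 0.000032 × 100 = 0.00320%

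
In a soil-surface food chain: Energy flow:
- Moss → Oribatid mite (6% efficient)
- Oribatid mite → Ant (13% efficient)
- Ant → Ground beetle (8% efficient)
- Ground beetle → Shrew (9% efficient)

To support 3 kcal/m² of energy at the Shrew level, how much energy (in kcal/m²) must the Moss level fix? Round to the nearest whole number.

Cumulative transfer efficiency: 0.06 × 0.13 × 0.08 × 0.09 = 0.00005616
Moss energy = 3 / 0.00005616 = 53419 kcal/m²

53419 kcal/m²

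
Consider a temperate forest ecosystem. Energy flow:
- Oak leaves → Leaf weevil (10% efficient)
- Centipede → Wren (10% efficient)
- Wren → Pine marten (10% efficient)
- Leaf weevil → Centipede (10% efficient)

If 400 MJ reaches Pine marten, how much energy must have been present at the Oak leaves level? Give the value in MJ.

4000000 MJ

Cumulative transfer efficiency: 0.1 × 0.1 × 0.1 × 0.1 = 0.0001
Oak leaves energy = 400 / 0.0001 = 4000000 MJ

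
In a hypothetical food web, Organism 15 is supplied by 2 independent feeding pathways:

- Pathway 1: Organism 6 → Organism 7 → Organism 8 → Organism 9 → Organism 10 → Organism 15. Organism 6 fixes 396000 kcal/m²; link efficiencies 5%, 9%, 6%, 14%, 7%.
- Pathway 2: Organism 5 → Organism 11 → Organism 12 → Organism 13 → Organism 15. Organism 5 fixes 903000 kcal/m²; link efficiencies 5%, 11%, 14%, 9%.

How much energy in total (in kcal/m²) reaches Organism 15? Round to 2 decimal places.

63.63 kcal/m²

Pathway 1: 396000 × 0.05 × 0.09 × 0.06 × 0.14 × 0.07 = 1.047816 kcal/m²
Pathway 2: 903000 × 0.05 × 0.11 × 0.14 × 0.09 = 62.5779 kcal/m²
Total at Organism 15: 1.047816 + 62.5779 = 63.625716 kcal/m²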